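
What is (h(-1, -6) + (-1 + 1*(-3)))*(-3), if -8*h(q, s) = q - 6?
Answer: 75/8 ≈ 9.3750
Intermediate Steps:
h(q, s) = ¾ - q/8 (h(q, s) = -(q - 6)/8 = -(-6 + q)/8 = ¾ - q/8)
(h(-1, -6) + (-1 + 1*(-3)))*(-3) = ((¾ - ⅛*(-1)) + (-1 + 1*(-3)))*(-3) = ((¾ + ⅛) + (-1 - 3))*(-3) = (7/8 - 4)*(-3) = -25/8*(-3) = 75/8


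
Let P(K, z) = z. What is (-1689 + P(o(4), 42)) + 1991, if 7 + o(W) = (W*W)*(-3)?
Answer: 344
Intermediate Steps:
o(W) = -7 - 3*W**2 (o(W) = -7 + (W*W)*(-3) = -7 + W**2*(-3) = -7 - 3*W**2)
(-1689 + P(o(4), 42)) + 1991 = (-1689 + 42) + 1991 = -1647 + 1991 = 344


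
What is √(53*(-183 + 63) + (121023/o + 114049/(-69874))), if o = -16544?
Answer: I*√2824102637342998/665896 ≈ 79.806*I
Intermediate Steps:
√(53*(-183 + 63) + (121023/o + 114049/(-69874))) = √(53*(-183 + 63) + (121023/(-16544) + 114049/(-69874))) = √(53*(-120) + (121023*(-1/16544) + 114049*(-1/69874))) = √(-6360 + (-121023/16544 - 3679/2254)) = √(-6360 - 166825609/18645088) = √(-118749585289/18645088) = I*√2824102637342998/665896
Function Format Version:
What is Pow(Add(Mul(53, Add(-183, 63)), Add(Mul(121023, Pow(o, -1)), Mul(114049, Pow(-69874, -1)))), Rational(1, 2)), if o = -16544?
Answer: Mul(Rational(1, 665896), I, Pow(2824102637342998, Rational(1, 2))) ≈ Mul(79.806, I)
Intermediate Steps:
Pow(Add(Mul(53, Add(-183, 63)), Add(Mul(121023, Pow(o, -1)), Mul(114049, Pow(-69874, -1)))), Rational(1, 2)) = Pow(Add(Mul(53, Add(-183, 63)), Add(Mul(121023, Pow(-16544, -1)), Mul(114049, Pow(-69874, -1)))), Rational(1, 2)) = Pow(Add(Mul(53, -120), Add(Mul(121023, Rational(-1, 16544)), Mul(114049, Rational(-1, 69874)))), Rational(1, 2)) = Pow(Add(-6360, Add(Rational(-121023, 16544), Rational(-3679, 2254))), Rational(1, 2)) = Pow(Add(-6360, Rational(-166825609, 18645088)), Rational(1, 2)) = Pow(Rational(-118749585289, 18645088), Rational(1, 2)) = Mul(Rational(1, 665896), I, Pow(2824102637342998, Rational(1, 2)))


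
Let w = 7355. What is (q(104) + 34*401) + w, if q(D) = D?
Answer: 21093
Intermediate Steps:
(q(104) + 34*401) + w = (104 + 34*401) + 7355 = (104 + 13634) + 7355 = 13738 + 7355 = 21093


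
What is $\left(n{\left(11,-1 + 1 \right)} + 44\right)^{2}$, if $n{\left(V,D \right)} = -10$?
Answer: $1156$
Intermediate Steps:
$\left(n{\left(11,-1 + 1 \right)} + 44\right)^{2} = \left(-10 + 44\right)^{2} = 34^{2} = 1156$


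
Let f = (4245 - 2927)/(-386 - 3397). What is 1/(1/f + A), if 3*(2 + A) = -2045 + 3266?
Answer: 1318/530007 ≈ 0.0024868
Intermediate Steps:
A = 405 (A = -2 + (-2045 + 3266)/3 = -2 + (1/3)*1221 = -2 + 407 = 405)
f = -1318/3783 (f = 1318/(-3783) = 1318*(-1/3783) = -1318/3783 ≈ -0.34840)
1/(1/f + A) = 1/(1/(-1318/3783) + 405) = 1/(-3783/1318 + 405) = 1/(530007/1318) = 1318/530007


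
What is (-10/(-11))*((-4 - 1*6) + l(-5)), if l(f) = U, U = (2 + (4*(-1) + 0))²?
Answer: -60/11 ≈ -5.4545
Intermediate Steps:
U = 4 (U = (2 + (-4 + 0))² = (2 - 4)² = (-2)² = 4)
l(f) = 4
(-10/(-11))*((-4 - 1*6) + l(-5)) = (-10/(-11))*((-4 - 1*6) + 4) = (-10*(-1/11))*((-4 - 6) + 4) = 10*(-10 + 4)/11 = (10/11)*(-6) = -60/11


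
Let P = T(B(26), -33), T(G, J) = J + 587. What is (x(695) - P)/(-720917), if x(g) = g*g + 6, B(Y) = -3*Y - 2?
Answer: -482477/720917 ≈ -0.66925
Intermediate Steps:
B(Y) = -2 - 3*Y
x(g) = 6 + g**2 (x(g) = g**2 + 6 = 6 + g**2)
T(G, J) = 587 + J
P = 554 (P = 587 - 33 = 554)
(x(695) - P)/(-720917) = ((6 + 695**2) - 1*554)/(-720917) = ((6 + 483025) - 554)*(-1/720917) = (483031 - 554)*(-1/720917) = 482477*(-1/720917) = -482477/720917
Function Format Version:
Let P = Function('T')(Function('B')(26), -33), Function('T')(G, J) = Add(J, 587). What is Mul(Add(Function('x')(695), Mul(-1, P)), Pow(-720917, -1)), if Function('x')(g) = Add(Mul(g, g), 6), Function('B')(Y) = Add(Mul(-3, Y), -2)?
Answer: Rational(-482477, 720917) ≈ -0.66925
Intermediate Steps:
Function('B')(Y) = Add(-2, Mul(-3, Y))
Function('x')(g) = Add(6, Pow(g, 2)) (Function('x')(g) = Add(Pow(g, 2), 6) = Add(6, Pow(g, 2)))
Function('T')(G, J) = Add(587, J)
P = 554 (P = Add(587, -33) = 554)
Mul(Add(Function('x')(695), Mul(-1, P)), Pow(-720917, -1)) = Mul(Add(Add(6, Pow(695, 2)), Mul(-1, 554)), Pow(-720917, -1)) = Mul(Add(Add(6, 483025), -554), Rational(-1, 720917)) = Mul(Add(483031, -554), Rational(-1, 720917)) = Mul(482477, Rational(-1, 720917)) = Rational(-482477, 720917)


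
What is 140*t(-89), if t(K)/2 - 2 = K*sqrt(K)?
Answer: 560 - 24920*I*sqrt(89) ≈ 560.0 - 2.3509e+5*I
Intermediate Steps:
t(K) = 4 + 2*K**(3/2) (t(K) = 4 + 2*(K*sqrt(K)) = 4 + 2*K**(3/2))
140*t(-89) = 140*(4 + 2*(-89)**(3/2)) = 140*(4 + 2*(-89*I*sqrt(89))) = 140*(4 - 178*I*sqrt(89)) = 560 - 24920*I*sqrt(89)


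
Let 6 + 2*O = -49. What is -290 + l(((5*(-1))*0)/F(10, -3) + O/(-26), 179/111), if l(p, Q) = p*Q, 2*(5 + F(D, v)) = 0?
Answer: -1664035/5772 ≈ -288.29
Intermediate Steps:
O = -55/2 (O = -3 + (½)*(-49) = -3 - 49/2 = -55/2 ≈ -27.500)
F(D, v) = -5 (F(D, v) = -5 + (½)*0 = -5 + 0 = -5)
l(p, Q) = Q*p
-290 + l(((5*(-1))*0)/F(10, -3) + O/(-26), 179/111) = -290 + (179/111)*(((5*(-1))*0)/(-5) - 55/2/(-26)) = -290 + (179*(1/111))*(-5*0*(-⅕) - 55/2*(-1/26)) = -290 + 179*(0*(-⅕) + 55/52)/111 = -290 + 179*(0 + 55/52)/111 = -290 + (179/111)*(55/52) = -290 + 9845/5772 = -1664035/5772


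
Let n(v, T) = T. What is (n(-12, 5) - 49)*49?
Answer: -2156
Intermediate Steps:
(n(-12, 5) - 49)*49 = (5 - 49)*49 = -44*49 = -2156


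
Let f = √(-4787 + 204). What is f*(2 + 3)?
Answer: 5*I*√4583 ≈ 338.49*I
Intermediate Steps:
f = I*√4583 (f = √(-4583) = I*√4583 ≈ 67.698*I)
f*(2 + 3) = (I*√4583)*(2 + 3) = (I*√4583)*5 = 5*I*√4583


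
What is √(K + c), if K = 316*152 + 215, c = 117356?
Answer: √165603 ≈ 406.94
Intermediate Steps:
K = 48247 (K = 48032 + 215 = 48247)
√(K + c) = √(48247 + 117356) = √165603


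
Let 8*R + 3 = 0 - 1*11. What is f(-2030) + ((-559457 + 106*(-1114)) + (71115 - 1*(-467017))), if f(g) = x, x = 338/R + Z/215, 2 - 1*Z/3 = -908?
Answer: -42016423/301 ≈ -1.3959e+5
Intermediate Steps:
Z = 2730 (Z = 6 - 3*(-908) = 6 + 2724 = 2730)
R = -7/4 (R = -3/8 + (0 - 1*11)/8 = -3/8 + (0 - 11)/8 = -3/8 + (⅛)*(-11) = -3/8 - 11/8 = -7/4 ≈ -1.7500)
x = -54314/301 (x = 338/(-7/4) + 2730/215 = 338*(-4/7) + 2730*(1/215) = -1352/7 + 546/43 = -54314/301 ≈ -180.45)
f(g) = -54314/301
f(-2030) + ((-559457 + 106*(-1114)) + (71115 - 1*(-467017))) = -54314/301 + ((-559457 + 106*(-1114)) + (71115 - 1*(-467017))) = -54314/301 + ((-559457 - 118084) + (71115 + 467017)) = -54314/301 + (-677541 + 538132) = -54314/301 - 139409 = -42016423/301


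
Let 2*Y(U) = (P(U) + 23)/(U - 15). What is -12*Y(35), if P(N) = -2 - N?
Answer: 21/5 ≈ 4.2000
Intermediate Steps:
Y(U) = (21 - U)/(2*(-15 + U)) (Y(U) = (((-2 - U) + 23)/(U - 15))/2 = ((21 - U)/(-15 + U))/2 = (21 - U)/(2*(-15 + U)))
-12*Y(35) = -6*(21 - 1*35)/(-15 + 35) = -6*(21 - 35)/20 = -6*(-14)/20 = -12*(-7/20) = 21/5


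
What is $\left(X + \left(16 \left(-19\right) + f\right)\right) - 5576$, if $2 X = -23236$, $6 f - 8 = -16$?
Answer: $- \frac{52498}{3} \approx -17499.0$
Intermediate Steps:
$f = - \frac{4}{3}$ ($f = \frac{4}{3} + \frac{1}{6} \left(-16\right) = \frac{4}{3} - \frac{8}{3} = - \frac{4}{3} \approx -1.3333$)
$X = -11618$ ($X = \frac{1}{2} \left(-23236\right) = -11618$)
$\left(X + \left(16 \left(-19\right) + f\right)\right) - 5576 = \left(-11618 + \left(16 \left(-19\right) - \frac{4}{3}\right)\right) - 5576 = \left(-11618 - \frac{916}{3}\right) - 5576 = - \frac{35770}{3} - 5576 = - \frac{52498}{3}$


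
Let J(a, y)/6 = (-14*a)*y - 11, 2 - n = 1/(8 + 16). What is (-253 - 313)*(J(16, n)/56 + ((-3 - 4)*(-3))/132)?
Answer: 2092785/77 ≈ 27179.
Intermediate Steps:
n = 47/24 (n = 2 - 1/(8 + 16) = 2 - 1/24 = 47/24 ≈ 1.9583)
J(a, y) = -66 - 84*a*y (J(a, y) = 6*((-14*a)*y - 11) = 6*(-14*a*y - 11) = 6*(-11 - 14*a*y) = -66 - 84*a*y)
(-253 - 313)*(J(16, n)/56 + ((-3 - 4)*(-3))/132) = (-253 - 313)*((-66 - 84*16*47/24)/56 + ((-3 - 4)*(-3))/132) = -566*((-66 - 2632)*(1/56) - 7*(-3)*(1/132)) = -566*(-2698*1/56 + 21*(1/132)) = -566*(-1349/28 + 7/44) = -566*(-7395/154) = 2092785/77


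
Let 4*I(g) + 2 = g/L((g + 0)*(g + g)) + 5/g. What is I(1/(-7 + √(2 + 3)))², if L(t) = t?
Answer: 3583/32 - 891*√5/32 ≈ 49.708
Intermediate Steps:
I(g) = -½ + 11/(8*g) (I(g) = -½ + (g/(((g + 0)*(g + g))) + 5/g)/4 = -½ + (g/((g*(2*g))) + 5/g)/4 = -½ + (g/((2*g²)) + 5/g)/4 = -½ + (g*(1/(2*g²)) + 5/g)/4 = -½ + (1/(2*g) + 5/g)/4 = -½ + (11/(2*g))/4 = -½ + 11/(8*g))
I(1/(-7 + √(2 + 3)))² = ((11 - 4/(-7 + √(2 + 3)))/(8*(1/(-7 + √(2 + 3)))))² = ((11 - 4/(-7 + √5))/(8*(1/(-7 + √5))))² = ((-7 + √5)*(11 - 4/(-7 + √5))/8)² = (-7 + √5)²*(11 - 4/(-7 + √5))²/64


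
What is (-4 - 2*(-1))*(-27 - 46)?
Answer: 146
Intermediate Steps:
(-4 - 2*(-1))*(-27 - 46) = (-4 + 2)*(-73) = -2*(-73) = 146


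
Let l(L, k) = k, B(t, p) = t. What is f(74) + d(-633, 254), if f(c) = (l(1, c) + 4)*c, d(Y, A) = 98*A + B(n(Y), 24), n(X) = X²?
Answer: 431353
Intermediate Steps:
d(Y, A) = Y² + 98*A (d(Y, A) = 98*A + Y² = Y² + 98*A)
f(c) = c*(4 + c) (f(c) = (c + 4)*c = (4 + c)*c = c*(4 + c))
f(74) + d(-633, 254) = 74*(4 + 74) + ((-633)² + 98*254) = 74*78 + (400689 + 24892) = 5772 + 425581 = 431353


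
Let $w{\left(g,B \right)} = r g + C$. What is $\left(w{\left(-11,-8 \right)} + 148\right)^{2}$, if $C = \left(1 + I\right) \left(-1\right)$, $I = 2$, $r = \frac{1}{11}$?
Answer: $20736$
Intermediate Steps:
$r = \frac{1}{11} \approx 0.090909$
$C = -3$ ($C = \left(1 + 2\right) \left(-1\right) = 3 \left(-1\right) = -3$)
$w{\left(g,B \right)} = -3 + \frac{g}{11}$ ($w{\left(g,B \right)} = \frac{g}{11} - 3 = -3 + \frac{g}{11}$)
$\left(w{\left(-11,-8 \right)} + 148\right)^{2} = \left(\left(-3 + \frac{1}{11} \left(-11\right)\right) + 148\right)^{2} = \left(\left(-3 - 1\right) + 148\right)^{2} = \left(-4 + 148\right)^{2} = 144^{2} = 20736$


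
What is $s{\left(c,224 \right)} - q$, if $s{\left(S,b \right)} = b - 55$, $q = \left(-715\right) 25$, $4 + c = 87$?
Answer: $18044$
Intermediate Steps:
$c = 83$ ($c = -4 + 87 = 83$)
$q = -17875$
$s{\left(S,b \right)} = -55 + b$
$s{\left(c,224 \right)} - q = \left(-55 + 224\right) - -17875 = 169 + 17875 = 18044$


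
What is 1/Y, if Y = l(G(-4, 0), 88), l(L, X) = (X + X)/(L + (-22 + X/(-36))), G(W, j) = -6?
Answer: -137/792 ≈ -0.17298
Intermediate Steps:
l(L, X) = 2*X/(-22 + L - X/36) (l(L, X) = (2*X)/(L + (-22 + X*(-1/36))) = (2*X)/(L + (-22 - X/36)) = (2*X)/(-22 + L - X/36) = 2*X/(-22 + L - X/36))
Y = -792/137 (Y = 72*88/(-792 - 1*88 + 36*(-6)) = 72*88/(-792 - 88 - 216) = 72*88/(-1096) = 72*88*(-1/1096) = -792/137 ≈ -5.7810)
1/Y = 1/(-792/137) = -137/792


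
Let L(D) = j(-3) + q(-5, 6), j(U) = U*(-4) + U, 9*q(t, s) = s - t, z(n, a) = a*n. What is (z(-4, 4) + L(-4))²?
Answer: 2704/81 ≈ 33.383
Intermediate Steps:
q(t, s) = -t/9 + s/9 (q(t, s) = (s - t)/9 = -t/9 + s/9)
j(U) = -3*U (j(U) = -4*U + U = -3*U)
L(D) = 92/9 (L(D) = -3*(-3) + (-⅑*(-5) + (⅑)*6) = 9 + (5/9 + ⅔) = 9 + 11/9 = 92/9)
(z(-4, 4) + L(-4))² = (4*(-4) + 92/9)² = (-16 + 92/9)² = (-52/9)² = 2704/81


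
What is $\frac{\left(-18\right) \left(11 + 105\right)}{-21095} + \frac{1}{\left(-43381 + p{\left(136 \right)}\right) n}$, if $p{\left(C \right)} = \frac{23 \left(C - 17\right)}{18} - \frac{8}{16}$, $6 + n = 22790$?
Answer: $\frac{740359437705}{7479828782848} \approx 0.098981$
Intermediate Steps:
$n = 22784$ ($n = -6 + 22790 = 22784$)
$p{\left(C \right)} = - \frac{200}{9} + \frac{23 C}{18}$ ($p{\left(C \right)} = 23 \left(-17 + C\right) \frac{1}{18} - \frac{1}{2} = \left(-391 + 23 C\right) \frac{1}{18} - \frac{1}{2} = \left(- \frac{391}{18} + \frac{23 C}{18}\right) - \frac{1}{2} = - \frac{200}{9} + \frac{23 C}{18}$)
$\frac{\left(-18\right) \left(11 + 105\right)}{-21095} + \frac{1}{\left(-43381 + p{\left(136 \right)}\right) n} = \frac{\left(-18\right) \left(11 + 105\right)}{-21095} + \frac{1}{\left(-43381 + \left(- \frac{200}{9} + \frac{23}{18} \cdot 136\right)\right) 22784} = \left(-18\right) 116 \left(- \frac{1}{21095}\right) + \frac{1}{-43381 + \left(- \frac{200}{9} + \frac{1564}{9}\right)} \frac{1}{22784} = \left(-2088\right) \left(- \frac{1}{21095}\right) + \frac{1}{-43381 + \frac{1364}{9}} \cdot \frac{1}{22784} = \frac{2088}{21095} + \frac{1}{- \frac{389065}{9}} \cdot \frac{1}{22784} = \frac{2088}{21095} - \frac{9}{8864456960} = \frac{740359437705}{7479828782848}$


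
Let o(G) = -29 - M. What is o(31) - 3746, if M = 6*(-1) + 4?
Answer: -3773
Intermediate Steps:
M = -2 (M = -6 + 4 = -2)
o(G) = -27 (o(G) = -29 - 1*(-2) = -29 + 2 = -27)
o(31) - 3746 = -27 - 3746 = -3773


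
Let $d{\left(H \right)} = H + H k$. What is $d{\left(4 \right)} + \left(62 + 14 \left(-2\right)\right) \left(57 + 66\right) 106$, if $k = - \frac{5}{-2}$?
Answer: $443306$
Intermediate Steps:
$k = \frac{5}{2}$ ($k = \left(-5\right) \left(- \frac{1}{2}\right) = \frac{5}{2} \approx 2.5$)
$d{\left(H \right)} = \frac{7 H}{2}$ ($d{\left(H \right)} = H + H \frac{5}{2} = H + \frac{5 H}{2} = \frac{7 H}{2}$)
$d{\left(4 \right)} + \left(62 + 14 \left(-2\right)\right) \left(57 + 66\right) 106 = \frac{7}{2} \cdot 4 + \left(62 + 14 \left(-2\right)\right) \left(57 + 66\right) 106 = 14 + \left(62 - 28\right) 123 \cdot 106 = 14 + 34 \cdot 123 \cdot 106 = 14 + 4182 \cdot 106 = 14 + 443292 = 443306$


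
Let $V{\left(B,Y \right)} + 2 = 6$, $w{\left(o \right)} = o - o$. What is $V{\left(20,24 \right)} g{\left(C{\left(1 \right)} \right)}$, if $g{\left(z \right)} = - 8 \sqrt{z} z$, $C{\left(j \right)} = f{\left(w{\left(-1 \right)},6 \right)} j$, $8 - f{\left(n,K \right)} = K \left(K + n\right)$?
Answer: $1792 i \sqrt{7} \approx 4741.2 i$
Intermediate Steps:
$w{\left(o \right)} = 0$
$f{\left(n,K \right)} = 8 - K \left(K + n\right)$
$V{\left(B,Y \right)} = 4$ ($V{\left(B,Y \right)} = -2 + 6 = 4$)
$C{\left(j \right)} = - 28 j$ ($C{\left(j \right)} = \left(8 - 6^{2} - 6 \cdot 0\right) j = \left(8 - 36 + 0\right) j = - 28 j$)
$g{\left(z \right)} = - 8 z^{\frac{3}{2}}$
$V{\left(20,24 \right)} g{\left(C{\left(1 \right)} \right)} = 4 \left(- 8 \left(\left(-28\right) 1\right)^{\frac{3}{2}}\right) = 4 \left(- 8 \left(-28\right)^{\frac{3}{2}}\right) = 4 \left(- 8 \left(- 56 i \sqrt{7}\right)\right) = 4 \cdot 448 i \sqrt{7} = 1792 i \sqrt{7}$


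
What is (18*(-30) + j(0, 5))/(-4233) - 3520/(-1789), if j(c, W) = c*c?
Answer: 5288740/2524279 ≈ 2.0951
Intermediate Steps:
j(c, W) = c²
(18*(-30) + j(0, 5))/(-4233) - 3520/(-1789) = (18*(-30) + 0²)/(-4233) - 3520/(-1789) = (-540 + 0)*(-1/4233) - 3520*(-1/1789) = -540*(-1/4233) + 3520/1789 = 180/1411 + 3520/1789 = 5288740/2524279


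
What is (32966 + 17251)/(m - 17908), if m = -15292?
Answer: -50217/33200 ≈ -1.5126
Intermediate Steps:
(32966 + 17251)/(m - 17908) = (32966 + 17251)/(-15292 - 17908) = 50217/(-33200) = 50217*(-1/33200) = -50217/33200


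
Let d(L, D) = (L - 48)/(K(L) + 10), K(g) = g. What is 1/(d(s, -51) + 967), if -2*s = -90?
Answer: 55/53182 ≈ 0.0010342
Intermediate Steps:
s = 45 (s = -1/2*(-90) = 45)
d(L, D) = (-48 + L)/(10 + L) (d(L, D) = (L - 48)/(L + 10) = (-48 + L)/(10 + L))
1/(d(s, -51) + 967) = 1/((-48 + 45)/(10 + 45) + 967) = 1/(-3/55 + 967) = 1/(53182/55) = 55/53182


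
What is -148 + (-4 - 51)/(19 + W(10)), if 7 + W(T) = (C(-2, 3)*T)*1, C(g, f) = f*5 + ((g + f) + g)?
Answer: -22551/152 ≈ -148.36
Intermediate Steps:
C(g, f) = 2*g + 6*f (C(g, f) = 5*f + ((f + g) + g) = 5*f + (f + 2*g) = 2*g + 6*f)
W(T) = -7 + 14*T (W(T) = -7 + ((2*(-2) + 6*3)*T)*1 = -7 + ((-4 + 18)*T)*1 = -7 + (14*T)*1 = -7 + 14*T)
-148 + (-4 - 51)/(19 + W(10)) = -148 + (-4 - 51)/(19 + (-7 + 14*10)) = -148 - 55/(19 + (-7 + 140)) = -148 - 55/(19 + 133) = -148 - 55/152 = -22551/152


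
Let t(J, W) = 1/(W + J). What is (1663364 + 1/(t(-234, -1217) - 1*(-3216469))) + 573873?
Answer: 10441401012642217/4667096518 ≈ 2.2372e+6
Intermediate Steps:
t(J, W) = 1/(J + W)
(1663364 + 1/(t(-234, -1217) - 1*(-3216469))) + 573873 = (1663364 + 1/(1/(-234 - 1217) - 1*(-3216469))) + 573873 = (1663364 + 1/(1/(-1451) + 3216469)) + 573873 = (1663364 + 1/(-1/1451 + 3216469)) + 573873 = (1663364 + 1/(4667096518/1451)) + 573873 = (1663364 + 1451/4667096518) + 573873 = 7763080332568003/4667096518 + 573873 = 10441401012642217/4667096518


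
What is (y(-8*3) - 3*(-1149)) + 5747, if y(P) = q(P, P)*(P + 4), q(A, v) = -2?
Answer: 9234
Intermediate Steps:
y(P) = -8 - 2*P (y(P) = -2*(P + 4) = -2*(4 + P) = -8 - 2*P)
(y(-8*3) - 3*(-1149)) + 5747 = ((-8 - (-16)*3) - 3*(-1149)) + 5747 = ((-8 - 2*(-24)) + 3447) + 5747 = ((-8 + 48) + 3447) + 5747 = (40 + 3447) + 5747 = 3487 + 5747 = 9234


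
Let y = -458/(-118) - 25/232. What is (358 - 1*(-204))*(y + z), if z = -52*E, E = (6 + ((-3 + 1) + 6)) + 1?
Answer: -2185585123/6844 ≈ -3.1934e+5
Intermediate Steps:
E = 11 (E = (6 + (-2 + 6)) + 1 = (6 + 4) + 1 = 10 + 1 = 11)
z = -572 (z = -52*11 = -572)
y = 51653/13688 (y = -458*(-1/118) - 25*1/232 = 229/59 - 25/232 = 51653/13688 ≈ 3.7736)
(358 - 1*(-204))*(y + z) = (358 - 1*(-204))*(51653/13688 - 572) = (358 + 204)*(-7777883/13688) = 562*(-7777883/13688) = -2185585123/6844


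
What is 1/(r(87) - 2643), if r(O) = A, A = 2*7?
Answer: -1/2629 ≈ -0.00038037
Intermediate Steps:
A = 14
r(O) = 14
1/(r(87) - 2643) = 1/(14 - 2643) = 1/(-2629) = -1/2629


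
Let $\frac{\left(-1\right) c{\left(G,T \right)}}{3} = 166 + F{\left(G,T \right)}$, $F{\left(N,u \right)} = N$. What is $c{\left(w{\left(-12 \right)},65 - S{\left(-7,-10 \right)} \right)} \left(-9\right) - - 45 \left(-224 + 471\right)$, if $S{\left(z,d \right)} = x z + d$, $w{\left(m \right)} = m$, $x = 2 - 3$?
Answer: $15273$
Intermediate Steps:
$x = -1$
$S{\left(z,d \right)} = d - z$ ($S{\left(z,d \right)} = - z + d = d - z$)
$c{\left(G,T \right)} = -498 - 3 G$ ($c{\left(G,T \right)} = - 3 \left(166 + G\right) = -498 - 3 G$)
$c{\left(w{\left(-12 \right)},65 - S{\left(-7,-10 \right)} \right)} \left(-9\right) - - 45 \left(-224 + 471\right) = \left(-498 - -36\right) \left(-9\right) - - 45 \left(-224 + 471\right) = \left(-498 + 36\right) \left(-9\right) - \left(-45\right) 247 = \left(-462\right) \left(-9\right) - -11115 = 4158 + 11115 = 15273$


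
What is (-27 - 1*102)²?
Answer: 16641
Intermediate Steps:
(-27 - 1*102)² = (-27 - 102)² = (-129)² = 16641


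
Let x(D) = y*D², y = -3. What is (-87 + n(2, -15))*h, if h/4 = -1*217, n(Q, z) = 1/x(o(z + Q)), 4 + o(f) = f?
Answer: 65473240/867 ≈ 75517.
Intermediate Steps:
o(f) = -4 + f
x(D) = -3*D²
n(Q, z) = -1/(3*(-4 + Q + z)²) (n(Q, z) = 1/(-3*(-4 + (z + Q))²) = 1/(-3*(-4 + (Q + z))²) = 1/(-3*(-4 + Q + z)²) = -1/(3*(-4 + Q + z)²))
h = -868 (h = 4*(-1*217) = 4*(-217) = -868)
(-87 + n(2, -15))*h = (-87 - 1/(3*(-4 + 2 - 15)²))*(-868) = (-87 - ⅓/(-17)²)*(-868) = (-87 - ⅓*1/289)*(-868) = (-87 - 1/867)*(-868) = -75430/867*(-868) = 65473240/867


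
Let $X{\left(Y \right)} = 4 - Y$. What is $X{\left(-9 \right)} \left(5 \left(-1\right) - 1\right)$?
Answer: $-78$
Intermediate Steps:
$X{\left(-9 \right)} \left(5 \left(-1\right) - 1\right) = \left(4 - -9\right) \left(5 \left(-1\right) - 1\right) = \left(4 + 9\right) \left(-5 - 1\right) = 13 \left(-6\right) = -78$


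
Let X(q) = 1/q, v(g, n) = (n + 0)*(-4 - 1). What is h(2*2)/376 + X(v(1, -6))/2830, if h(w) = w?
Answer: 42497/3990300 ≈ 0.010650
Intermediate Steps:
v(g, n) = -5*n (v(g, n) = n*(-5) = -5*n)
h(2*2)/376 + X(v(1, -6))/2830 = (2*2)/376 + 1/(-5*(-6)*2830) = 4*(1/376) + (1/2830)/30 = 1/94 + (1/30)*(1/2830) = 1/94 + 1/84900 = 42497/3990300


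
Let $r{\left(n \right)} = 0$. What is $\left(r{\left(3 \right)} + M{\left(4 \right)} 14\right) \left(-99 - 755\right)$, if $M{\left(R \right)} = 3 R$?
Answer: $-143472$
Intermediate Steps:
$\left(r{\left(3 \right)} + M{\left(4 \right)} 14\right) \left(-99 - 755\right) = \left(0 + 3 \cdot 4 \cdot 14\right) \left(-99 - 755\right) = \left(0 + 12 \cdot 14\right) \left(-854\right) = \left(0 + 168\right) \left(-854\right) = 168 \left(-854\right) = -143472$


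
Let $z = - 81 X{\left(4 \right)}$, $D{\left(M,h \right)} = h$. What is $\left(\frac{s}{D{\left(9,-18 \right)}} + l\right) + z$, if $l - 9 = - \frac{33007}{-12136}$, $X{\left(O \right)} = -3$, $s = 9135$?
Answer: $- \frac{3067741}{12136} \approx -252.78$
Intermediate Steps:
$l = \frac{142231}{12136}$ ($l = 9 - \frac{33007}{-12136} = 9 - - \frac{33007}{12136} = 9 + \frac{33007}{12136} = \frac{142231}{12136} \approx 11.72$)
$z = 243$ ($z = \left(-81\right) \left(-3\right) = 243$)
$\left(\frac{s}{D{\left(9,-18 \right)}} + l\right) + z = \left(\frac{9135}{-18} + \frac{142231}{12136}\right) + 243 = \left(9135 \left(- \frac{1}{18}\right) + \frac{142231}{12136}\right) + 243 = \left(- \frac{1015}{2} + \frac{142231}{12136}\right) + 243 = - \frac{6016789}{12136} + 243 = - \frac{3067741}{12136}$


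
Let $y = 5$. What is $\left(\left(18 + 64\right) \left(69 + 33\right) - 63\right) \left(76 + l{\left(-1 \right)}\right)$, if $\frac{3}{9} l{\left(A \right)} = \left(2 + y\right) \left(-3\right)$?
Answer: $107913$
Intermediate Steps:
$l{\left(A \right)} = -63$ ($l{\left(A \right)} = 3 \left(2 + 5\right) \left(-3\right) = 3 \cdot 7 \left(-3\right) = 3 \left(-21\right) = -63$)
$\left(\left(18 + 64\right) \left(69 + 33\right) - 63\right) \left(76 + l{\left(-1 \right)}\right) = \left(\left(18 + 64\right) \left(69 + 33\right) - 63\right) \left(76 - 63\right) = \left(82 \cdot 102 - 63\right) 13 = \left(8364 - 63\right) 13 = 8301 \cdot 13 = 107913$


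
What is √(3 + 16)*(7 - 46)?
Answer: -39*√19 ≈ -170.00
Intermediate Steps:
√(3 + 16)*(7 - 46) = √19*(-39) = -39*√19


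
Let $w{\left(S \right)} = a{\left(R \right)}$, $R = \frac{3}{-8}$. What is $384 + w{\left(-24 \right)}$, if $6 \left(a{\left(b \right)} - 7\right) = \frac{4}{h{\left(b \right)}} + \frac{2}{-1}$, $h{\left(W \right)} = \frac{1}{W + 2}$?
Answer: $\frac{1567}{4} \approx 391.75$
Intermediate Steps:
$h{\left(W \right)} = \frac{1}{2 + W}$
$R = - \frac{3}{8}$ ($R = 3 \left(- \frac{1}{8}\right) = - \frac{3}{8} \approx -0.375$)
$a{\left(b \right)} = 8 + \frac{2 b}{3}$ ($a{\left(b \right)} = 7 + \frac{\frac{4}{\frac{1}{2 + b}} + \frac{2}{-1}}{6} = 7 + \frac{4 \left(2 + b\right) + 2 \left(-1\right)}{6} = 7 + \frac{\left(8 + 4 b\right) - 2}{6} = 7 + \frac{6 + 4 b}{6} = 7 + \left(1 + \frac{2 b}{3}\right) = 8 + \frac{2 b}{3}$)
$w{\left(S \right)} = \frac{31}{4}$ ($w{\left(S \right)} = 8 + \frac{2}{3} \left(- \frac{3}{8}\right) = 8 - \frac{1}{4} = \frac{31}{4}$)
$384 + w{\left(-24 \right)} = 384 + \frac{31}{4} = \frac{1567}{4}$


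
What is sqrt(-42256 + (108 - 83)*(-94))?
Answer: I*sqrt(44606) ≈ 211.2*I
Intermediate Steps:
sqrt(-42256 + (108 - 83)*(-94)) = sqrt(-42256 + 25*(-94)) = sqrt(-42256 - 2350) = sqrt(-44606) = I*sqrt(44606)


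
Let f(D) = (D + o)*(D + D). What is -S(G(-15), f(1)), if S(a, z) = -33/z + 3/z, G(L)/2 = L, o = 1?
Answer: 15/2 ≈ 7.5000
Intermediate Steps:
f(D) = 2*D*(1 + D) (f(D) = (D + 1)*(D + D) = (1 + D)*(2*D) = 2*D*(1 + D))
G(L) = 2*L
S(a, z) = -30/z
-S(G(-15), f(1)) = -(-30)/(2*1*(1 + 1)) = -(-30)/(2*1*2) = -(-30)/4 = -1*(-15/2) = 15/2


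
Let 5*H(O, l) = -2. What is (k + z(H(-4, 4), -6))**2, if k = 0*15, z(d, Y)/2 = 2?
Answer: 16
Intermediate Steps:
H(O, l) = -2/5 (H(O, l) = (1/5)*(-2) = -2/5)
z(d, Y) = 4 (z(d, Y) = 2*2 = 4)
k = 0
(k + z(H(-4, 4), -6))**2 = (0 + 4)**2 = 4**2 = 16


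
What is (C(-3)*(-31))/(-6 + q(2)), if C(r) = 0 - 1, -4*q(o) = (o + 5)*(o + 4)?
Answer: -62/33 ≈ -1.8788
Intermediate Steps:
q(o) = -(4 + o)*(5 + o)/4 (q(o) = -(o + 5)*(o + 4)/4 = -(5 + o)*(4 + o)/4 = -(4 + o)*(5 + o)/4)
C(r) = -1
(C(-3)*(-31))/(-6 + q(2)) = (-1*(-31))/(-6 + (-5 - 9/4*2 - ¼*2²)) = 31/(-6 + (-5 - 9/2 - ¼*4)) = 31/(-6 + (-5 - 9/2 - 1)) = 31/(-6 - 21/2) = 31/(-33/2) = 31*(-2/33) = -62/33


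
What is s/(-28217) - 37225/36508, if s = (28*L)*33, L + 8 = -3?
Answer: -97044359/147163748 ≈ -0.65943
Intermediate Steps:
L = -11 (L = -8 - 3 = -11)
s = -10164 (s = (28*(-11))*33 = -308*33 = -10164)
s/(-28217) - 37225/36508 = -10164/(-28217) - 37225/36508 = -10164*(-1/28217) - 37225*1/36508 = 1452/4031 - 37225/36508 = -97044359/147163748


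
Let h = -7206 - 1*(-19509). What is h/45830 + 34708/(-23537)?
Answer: -1301091929/1078700710 ≈ -1.2062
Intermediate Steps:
h = 12303 (h = -7206 + 19509 = 12303)
h/45830 + 34708/(-23537) = 12303/45830 + 34708/(-23537) = 12303*(1/45830) + 34708*(-1/23537) = 12303/45830 - 34708/23537 = -1301091929/1078700710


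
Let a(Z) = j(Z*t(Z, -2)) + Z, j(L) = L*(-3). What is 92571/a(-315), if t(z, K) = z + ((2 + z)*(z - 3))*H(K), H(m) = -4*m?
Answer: 30857/250726350 ≈ 0.00012307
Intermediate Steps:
t(z, K) = z - 4*K*(-3 + z)*(2 + z) (t(z, K) = z + ((2 + z)*(z - 3))*(-4*K) = z + ((2 + z)*(-3 + z))*(-4*K) = z + ((-3 + z)*(2 + z))*(-4*K) = z - 4*K*(-3 + z)*(2 + z))
j(L) = -3*L
a(Z) = Z - 3*Z*(-48 - 7*Z + 8*Z²) (a(Z) = -3*Z*(Z + 24*(-2) - 4*(-2)*Z² + 4*(-2)*Z) + Z = -3*Z*(Z - 48 + 8*Z² - 8*Z) + Z = -3*Z*(-48 - 7*Z + 8*Z²) + Z = Z - 3*Z*(-48 - 7*Z + 8*Z²))
92571/a(-315) = 92571/((-315*(145 - 24*(-315)² + 21*(-315)))) = 92571/((-315*(145 - 24*99225 - 6615))) = 92571/((-315*(145 - 2381400 - 6615))) = 92571/((-315*(-2387870))) = 92571/752179050 = 92571*(1/752179050) = 30857/250726350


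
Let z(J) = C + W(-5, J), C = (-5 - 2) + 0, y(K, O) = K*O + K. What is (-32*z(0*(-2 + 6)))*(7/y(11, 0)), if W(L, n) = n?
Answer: 1568/11 ≈ 142.55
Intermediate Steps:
y(K, O) = K + K*O
C = -7 (C = -7 + 0 = -7)
z(J) = -7 + J
(-32*z(0*(-2 + 6)))*(7/y(11, 0)) = (-32*(-7 + 0*(-2 + 6)))*(7/((11*(1 + 0)))) = (-32*(-7 + 0*4))*(7/((11*1))) = (-32*(-7 + 0))*(7/11) = (-32*(-7))*(7*(1/11)) = 224*(7/11) = 1568/11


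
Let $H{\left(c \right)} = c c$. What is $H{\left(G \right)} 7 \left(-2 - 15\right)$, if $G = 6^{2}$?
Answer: $-154224$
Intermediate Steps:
$G = 36$
$H{\left(c \right)} = c^{2}$
$H{\left(G \right)} 7 \left(-2 - 15\right) = 36^{2} \cdot 7 \left(-2 - 15\right) = 1296 \cdot 7 \left(-2 - 15\right) = 9072 \left(-17\right) = -154224$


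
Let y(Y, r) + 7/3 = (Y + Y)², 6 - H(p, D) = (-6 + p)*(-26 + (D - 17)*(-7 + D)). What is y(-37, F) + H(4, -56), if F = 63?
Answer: 43877/3 ≈ 14626.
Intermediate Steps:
H(p, D) = 6 - (-26 + (-17 + D)*(-7 + D))*(-6 + p) (H(p, D) = 6 - (-6 + p)*(-26 + (D - 17)*(-7 + D)) = 6 - (-6 + p)*(-26 + (-17 + D)*(-7 + D)) = 6 - (-26 + (-17 + D)*(-7 + D))*(-6 + p))
y(Y, r) = -7/3 + 4*Y² (y(Y, r) = -7/3 + (Y + Y)² = -7/3 + (2*Y)² = -7/3 + 4*Y²)
y(-37, F) + H(4, -56) = (-7/3 + 4*(-37)²) + (564 - 144*(-56) - 93*4 + 6*(-56)² - 1*4*(-56)² + 24*(-56)*4) = (-7/3 + 4*1369) + (564 + 8064 - 372 + 6*3136 - 1*4*3136 - 5376) = (-7/3 + 5476) + (564 + 8064 - 372 + 18816 - 12544 - 5376) = 16421/3 + 9152 = 43877/3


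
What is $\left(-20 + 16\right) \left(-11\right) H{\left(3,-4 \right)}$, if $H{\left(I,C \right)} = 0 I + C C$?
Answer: $704$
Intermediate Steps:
$H{\left(I,C \right)} = C^{2}$ ($H{\left(I,C \right)} = 0 + C^{2} = C^{2}$)
$\left(-20 + 16\right) \left(-11\right) H{\left(3,-4 \right)} = \left(-20 + 16\right) \left(-11\right) \left(-4\right)^{2} = \left(-4\right) \left(-11\right) 16 = 44 \cdot 16 = 704$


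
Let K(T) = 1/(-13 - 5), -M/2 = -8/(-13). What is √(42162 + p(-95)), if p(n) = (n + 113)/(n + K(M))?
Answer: √123429586038/1711 ≈ 205.33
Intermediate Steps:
M = -16/13 (M = -(-16)/(-13) = -(-16)*(-1)/13 = -2*8/13 = -16/13 ≈ -1.2308)
K(T) = -1/18 (K(T) = 1/(-18) = -1/18)
p(n) = (113 + n)/(-1/18 + n) (p(n) = (n + 113)/(n - 1/18) = (113 + n)/(-1/18 + n))
√(42162 + p(-95)) = √(42162 + 18*(113 - 95)/(-1 + 18*(-95))) = √(42162 + 18*18/(-1 - 1710)) = √(42162 + 18*18/(-1711)) = √(42162 + 18*(-1/1711)*18) = √(42162 - 324/1711) = √(72138858/1711) = √123429586038/1711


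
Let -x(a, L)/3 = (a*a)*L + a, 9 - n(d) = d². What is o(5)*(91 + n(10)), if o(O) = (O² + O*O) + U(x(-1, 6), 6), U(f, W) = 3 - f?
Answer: 0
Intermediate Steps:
n(d) = 9 - d²
x(a, L) = -3*a - 3*L*a² (x(a, L) = -3*((a*a)*L + a) = -3*(a²*L + a) = -3*(L*a² + a) = -3*(a + L*a²) = -3*a - 3*L*a²)
o(O) = 18 + 2*O² (o(O) = (O² + O*O) + (3 - (-3)*(-1)*(1 + 6*(-1))) = (O² + O²) + (3 - (-3)*(-1)*(1 - 6)) = 2*O² + (3 - (-3)*(-1)*(-5)) = 2*O² + (3 - 1*(-15)) = 2*O² + (3 + 15) = 2*O² + 18 = 18 + 2*O²)
o(5)*(91 + n(10)) = (18 + 2*5²)*(91 + (9 - 1*10²)) = (18 + 2*25)*(91 + (9 - 1*100)) = (18 + 50)*(91 + (9 - 100)) = 68*(91 - 91) = 68*0 = 0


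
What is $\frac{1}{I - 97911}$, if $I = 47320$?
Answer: $- \frac{1}{50591} \approx -1.9766 \cdot 10^{-5}$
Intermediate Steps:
$\frac{1}{I - 97911} = \frac{1}{47320 - 97911} = \frac{1}{-50591} = - \frac{1}{50591}$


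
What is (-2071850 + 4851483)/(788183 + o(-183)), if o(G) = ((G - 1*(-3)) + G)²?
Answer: 2779633/919952 ≈ 3.0215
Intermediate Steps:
o(G) = (3 + 2*G)² (o(G) = ((G + 3) + G)² = ((3 + G) + G)² = (3 + 2*G)²)
(-2071850 + 4851483)/(788183 + o(-183)) = (-2071850 + 4851483)/(788183 + (3 + 2*(-183))²) = 2779633/(788183 + (3 - 366)²) = 2779633/(788183 + (-363)²) = 2779633/(788183 + 131769) = 2779633/919952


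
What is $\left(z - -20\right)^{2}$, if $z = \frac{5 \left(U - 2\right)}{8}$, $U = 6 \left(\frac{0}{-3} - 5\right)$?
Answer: $0$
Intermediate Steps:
$U = -30$ ($U = 6 \left(0 \left(- \frac{1}{3}\right) - 5\right) = 6 \left(0 - 5\right) = 6 \left(-5\right) = -30$)
$z = -20$ ($z = \frac{5 \left(-30 - 2\right)}{8} = 5 \left(-32\right) \frac{1}{8} = \left(-160\right) \frac{1}{8} = -20$)
$\left(z - -20\right)^{2} = \left(-20 - -20\right)^{2} = \left(-20 + 20\right)^{2} = 0^{2} = 0$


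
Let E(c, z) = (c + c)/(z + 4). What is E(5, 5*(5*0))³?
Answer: 125/8 ≈ 15.625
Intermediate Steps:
E(c, z) = 2*c/(4 + z) (E(c, z) = (2*c)/(4 + z) = 2*c/(4 + z))
E(5, 5*(5*0))³ = (2*5/(4 + 5*(5*0)))³ = (2*5/(4 + 5*0))³ = (2*5/(4 + 0))³ = (2*5/4)³ = (2*5*(¼))³ = (5/2)³ = 125/8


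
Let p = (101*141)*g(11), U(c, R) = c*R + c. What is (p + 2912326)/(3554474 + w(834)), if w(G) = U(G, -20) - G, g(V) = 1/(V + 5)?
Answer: 46611457/56604704 ≈ 0.82346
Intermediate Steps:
U(c, R) = c + R*c (U(c, R) = R*c + c = c + R*c)
g(V) = 1/(5 + V)
w(G) = -20*G (w(G) = G*(1 - 20) - G = G*(-19) - G = -19*G - G = -20*G)
p = 14241/16 (p = (101*141)/(5 + 11) = 14241/16 ≈ 890.06)
(p + 2912326)/(3554474 + w(834)) = (14241/16 + 2912326)/(3554474 - 20*834) = 46611457/(16*(3554474 - 16680)) = (46611457/16)/3537794 = (46611457/16)*(1/3537794) = 46611457/56604704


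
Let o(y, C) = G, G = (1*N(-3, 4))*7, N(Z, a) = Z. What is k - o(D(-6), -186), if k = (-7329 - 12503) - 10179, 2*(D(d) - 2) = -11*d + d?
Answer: -29990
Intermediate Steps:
D(d) = 2 - 5*d (D(d) = 2 + (-11*d + d)/2 = 2 + (-10*d)/2 = 2 - 5*d)
G = -21 (G = (1*(-3))*7 = -3*7 = -21)
o(y, C) = -21
k = -30011 (k = -19832 - 10179 = -30011)
k - o(D(-6), -186) = -30011 - 1*(-21) = -30011 + 21 = -29990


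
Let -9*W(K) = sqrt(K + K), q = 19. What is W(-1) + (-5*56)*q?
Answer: -5320 - I*sqrt(2)/9 ≈ -5320.0 - 0.15713*I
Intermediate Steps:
W(K) = -sqrt(2)*sqrt(K)/9 (W(K) = -sqrt(K + K)/9 = -sqrt(2)*sqrt(K)/9)
W(-1) + (-5*56)*q = -sqrt(2)*sqrt(-1)/9 - 5*56*19 = -sqrt(2)*I/9 - 280*19 = -I*sqrt(2)/9 - 5320 = -5320 - I*sqrt(2)/9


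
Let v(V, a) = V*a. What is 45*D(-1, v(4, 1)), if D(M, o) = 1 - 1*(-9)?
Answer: 450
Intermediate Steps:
D(M, o) = 10 (D(M, o) = 1 + 9 = 10)
45*D(-1, v(4, 1)) = 45*10 = 450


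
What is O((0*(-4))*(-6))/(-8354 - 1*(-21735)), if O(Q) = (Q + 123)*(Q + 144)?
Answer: 17712/13381 ≈ 1.3237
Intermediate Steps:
O(Q) = (123 + Q)*(144 + Q)
O((0*(-4))*(-6))/(-8354 - 1*(-21735)) = (17712 + ((0*(-4))*(-6))² + 267*((0*(-4))*(-6)))/(-8354 - 1*(-21735)) = (17712 + (0*(-6))² + 267*(0*(-6)))/(-8354 + 21735) = (17712 + 0² + 267*0)/13381 = (17712 + 0 + 0)*(1/13381) = 17712*(1/13381) = 17712/13381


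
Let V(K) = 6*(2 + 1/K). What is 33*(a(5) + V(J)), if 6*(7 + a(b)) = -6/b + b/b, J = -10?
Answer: 1441/10 ≈ 144.10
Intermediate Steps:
V(K) = 12 + 6/K
a(b) = -41/6 - 1/b (a(b) = -7 + (-6/b + b/b)/6 = -7 + (-6/b + 1)/6 = -7 + (1 - 6/b)/6 = -7 + (⅙ - 1/b) = -41/6 - 1/b)
33*(a(5) + V(J)) = 33*((-41/6 - 1/5) + (12 + 6/(-10))) = 33*((-41/6 - 1*⅕) + (12 + 6*(-⅒))) = 33*((-41/6 - ⅕) + (12 - ⅗)) = 33*(-211/30 + 57/5) = 33*(131/30) = 1441/10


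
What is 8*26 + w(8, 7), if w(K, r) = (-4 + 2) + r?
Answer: 213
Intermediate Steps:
w(K, r) = -2 + r
8*26 + w(8, 7) = 8*26 + (-2 + 7) = 208 + 5 = 213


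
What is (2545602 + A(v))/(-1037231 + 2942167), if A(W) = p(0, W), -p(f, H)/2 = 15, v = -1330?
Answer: 636393/476234 ≈ 1.3363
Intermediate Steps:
p(f, H) = -30 (p(f, H) = -2*15 = -30)
A(W) = -30
(2545602 + A(v))/(-1037231 + 2942167) = (2545602 - 30)/(-1037231 + 2942167) = 2545572/1904936 = 2545572*(1/1904936) = 636393/476234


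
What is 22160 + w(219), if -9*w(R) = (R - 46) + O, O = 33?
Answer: 199234/9 ≈ 22137.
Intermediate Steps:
w(R) = 13/9 - R/9 (w(R) = -((R - 46) + 33)/9 = -((-46 + R) + 33)/9 = -(-13 + R)/9 = 13/9 - R/9)
22160 + w(219) = 22160 + (13/9 - ⅑*219) = 22160 + (13/9 - 73/3) = 22160 - 206/9 = 199234/9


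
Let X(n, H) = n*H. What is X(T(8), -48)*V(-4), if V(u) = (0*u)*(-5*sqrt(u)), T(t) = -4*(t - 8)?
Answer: 0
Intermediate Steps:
T(t) = 32 - 4*t (T(t) = -4*(-8 + t) = 32 - 4*t)
X(n, H) = H*n
V(u) = 0 (V(u) = 0*(-5*sqrt(u)) = 0)
X(T(8), -48)*V(-4) = -48*(32 - 4*8)*0 = -48*(32 - 32)*0 = -48*0*0 = 0*0 = 0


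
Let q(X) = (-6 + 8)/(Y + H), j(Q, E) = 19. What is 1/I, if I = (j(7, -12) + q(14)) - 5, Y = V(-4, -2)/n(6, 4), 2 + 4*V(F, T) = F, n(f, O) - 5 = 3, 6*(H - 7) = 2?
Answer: 343/4898 ≈ 0.070029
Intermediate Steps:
H = 22/3 (H = 7 + (⅙)*2 = 7 + ⅓ = 22/3 ≈ 7.3333)
n(f, O) = 8 (n(f, O) = 5 + 3 = 8)
V(F, T) = -½ + F/4
Y = -3/16 (Y = (-½ + (¼)*(-4))/8 = (-½ - 1)*(⅛) = -3/2*⅛ = -3/16 ≈ -0.18750)
q(X) = 96/343 (q(X) = (-6 + 8)/(-3/16 + 22/3) = 2/(343/48) = 2*(48/343) = 96/343)
I = 4898/343 (I = (19 + 96/343) - 5 = 6613/343 - 5 = 4898/343 ≈ 14.280)
1/I = 1/(4898/343) = 343/4898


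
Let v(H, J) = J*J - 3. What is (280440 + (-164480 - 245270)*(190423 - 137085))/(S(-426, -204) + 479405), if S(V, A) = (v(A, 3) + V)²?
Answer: -4370993012/131161 ≈ -33325.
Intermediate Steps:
v(H, J) = -3 + J² (v(H, J) = J² - 3 = -3 + J²)
S(V, A) = (6 + V)² (S(V, A) = ((-3 + 3²) + V)² = ((-3 + 9) + V)² = (6 + V)²)
(280440 + (-164480 - 245270)*(190423 - 137085))/(S(-426, -204) + 479405) = (280440 + (-164480 - 245270)*(190423 - 137085))/((6 - 426)² + 479405) = (280440 - 409750*53338)/((-420)² + 479405) = (280440 - 21855245500)/(176400 + 479405) = -21854965060/655805 = -21854965060*1/655805 = -4370993012/131161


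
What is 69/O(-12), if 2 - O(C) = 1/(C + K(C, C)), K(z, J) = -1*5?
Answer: 1173/35 ≈ 33.514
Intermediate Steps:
K(z, J) = -5
O(C) = 2 - 1/(-5 + C) (O(C) = 2 - 1/(C - 5) = 2 - 1/(-5 + C))
69/O(-12) = 69/(((-11 + 2*(-12))/(-5 - 12))) = 69/(((-11 - 24)/(-17))) = 69/((-1/17*(-35))) = 69/(35/17) = 69*(17/35) = 1173/35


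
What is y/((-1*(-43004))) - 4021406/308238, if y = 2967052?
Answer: 92702703844/1656933369 ≈ 55.948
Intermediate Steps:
y/((-1*(-43004))) - 4021406/308238 = 2967052/((-1*(-43004))) - 4021406/308238 = 2967052/43004 - 4021406*1/308238 = 2967052*(1/43004) - 2010703/154119 = 741763/10751 - 2010703/154119 = 92702703844/1656933369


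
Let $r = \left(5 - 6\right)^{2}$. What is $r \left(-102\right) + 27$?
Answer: $-75$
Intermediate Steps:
$r = 1$ ($r = \left(-1\right)^{2} = 1$)
$r \left(-102\right) + 27 = 1 \left(-102\right) + 27 = -102 + 27 = -75$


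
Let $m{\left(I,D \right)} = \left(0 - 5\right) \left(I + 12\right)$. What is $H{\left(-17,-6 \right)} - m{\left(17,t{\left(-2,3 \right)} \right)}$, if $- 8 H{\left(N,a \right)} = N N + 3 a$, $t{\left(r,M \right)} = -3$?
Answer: $\frac{889}{8} \approx 111.13$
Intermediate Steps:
$H{\left(N,a \right)} = - \frac{3 a}{8} - \frac{N^{2}}{8}$ ($H{\left(N,a \right)} = - \frac{N N + 3 a}{8} = - \frac{N^{2} + 3 a}{8} = - \frac{3 a}{8} - \frac{N^{2}}{8}$)
$m{\left(I,D \right)} = -60 - 5 I$ ($m{\left(I,D \right)} = - 5 \left(12 + I\right) = -60 - 5 I$)
$H{\left(-17,-6 \right)} - m{\left(17,t{\left(-2,3 \right)} \right)} = \left(\left(- \frac{3}{8}\right) \left(-6\right) - \frac{\left(-17\right)^{2}}{8}\right) - \left(-60 - 85\right) = \left(\frac{9}{4} - \frac{289}{8}\right) - \left(-60 - 85\right) = \left(\frac{9}{4} - \frac{289}{8}\right) - -145 = - \frac{271}{8} + 145 = \frac{889}{8}$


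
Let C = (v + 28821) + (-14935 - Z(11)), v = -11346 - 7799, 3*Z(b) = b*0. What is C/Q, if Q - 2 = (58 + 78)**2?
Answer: -1753/6166 ≈ -0.28430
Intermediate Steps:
Z(b) = 0 (Z(b) = (b*0)/3 = (1/3)*0 = 0)
Q = 18498 (Q = 2 + (58 + 78)**2 = 2 + 136**2 = 2 + 18496 = 18498)
v = -19145
C = -5259 (C = (-19145 + 28821) + (-14935 - 1*0) = 9676 + (-14935 + 0) = 9676 - 14935 = -5259)
C/Q = -5259/18498 = -5259*1/18498 = -1753/6166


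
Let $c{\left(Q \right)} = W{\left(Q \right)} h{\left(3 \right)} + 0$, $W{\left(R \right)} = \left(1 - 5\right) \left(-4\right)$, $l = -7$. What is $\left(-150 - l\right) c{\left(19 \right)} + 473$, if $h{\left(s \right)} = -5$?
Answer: $11913$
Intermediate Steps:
$W{\left(R \right)} = 16$ ($W{\left(R \right)} = \left(-4\right) \left(-4\right) = 16$)
$c{\left(Q \right)} = -80$ ($c{\left(Q \right)} = 16 \left(-5\right) + 0 = -80 + 0 = -80$)
$\left(-150 - l\right) c{\left(19 \right)} + 473 = \left(-150 - -7\right) \left(-80\right) + 473 = \left(-150 + 7\right) \left(-80\right) + 473 = \left(-143\right) \left(-80\right) + 473 = 11440 + 473 = 11913$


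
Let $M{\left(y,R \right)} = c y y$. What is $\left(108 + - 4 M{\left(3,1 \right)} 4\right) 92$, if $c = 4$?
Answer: $-43056$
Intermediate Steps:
$M{\left(y,R \right)} = 4 y^{2}$ ($M{\left(y,R \right)} = 4 y y = 4 y^{2}$)
$\left(108 + - 4 M{\left(3,1 \right)} 4\right) 92 = \left(108 + - 4 \cdot 4 \cdot 3^{2} \cdot 4\right) 92 = \left(108 + - 4 \cdot 4 \cdot 9 \cdot 4\right) 92 = \left(108 + \left(-4\right) 36 \cdot 4\right) 92 = \left(108 - 576\right) 92 = \left(-468\right) 92 = -43056$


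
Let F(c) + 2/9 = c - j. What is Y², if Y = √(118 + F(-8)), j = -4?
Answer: 1024/9 ≈ 113.78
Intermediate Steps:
F(c) = 34/9 + c (F(c) = -2/9 + (c - 1*(-4)) = -2/9 + (c + 4) = -2/9 + (4 + c) = 34/9 + c)
Y = 32/3 (Y = √(118 + (34/9 - 8)) = √(118 - 38/9) = √(1024/9) = 32/3 ≈ 10.667)
Y² = (32/3)² = 1024/9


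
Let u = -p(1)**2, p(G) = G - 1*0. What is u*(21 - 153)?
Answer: 132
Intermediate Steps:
p(G) = G (p(G) = G + 0 = G)
u = -1 (u = -1*1**2 = -1*1 = -1)
u*(21 - 153) = -(21 - 153) = -1*(-132) = 132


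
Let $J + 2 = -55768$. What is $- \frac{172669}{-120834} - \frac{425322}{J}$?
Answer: $\frac{1452931159}{160450290} \approx 9.0553$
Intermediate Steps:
$J = -55770$ ($J = -2 - 55768 = -55770$)
$- \frac{172669}{-120834} - \frac{425322}{J} = - \frac{172669}{-120834} - \frac{425322}{-55770} = \left(-172669\right) \left(- \frac{1}{120834}\right) - - \frac{70887}{9295} = \frac{24667}{17262} + \frac{70887}{9295} = \frac{1452931159}{160450290}$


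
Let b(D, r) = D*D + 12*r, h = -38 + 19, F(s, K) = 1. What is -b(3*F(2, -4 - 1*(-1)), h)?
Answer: 219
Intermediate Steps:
h = -19
b(D, r) = D**2 + 12*r
-b(3*F(2, -4 - 1*(-1)), h) = -((3*1)**2 + 12*(-19)) = -(3**2 - 228) = -(9 - 228) = -1*(-219) = 219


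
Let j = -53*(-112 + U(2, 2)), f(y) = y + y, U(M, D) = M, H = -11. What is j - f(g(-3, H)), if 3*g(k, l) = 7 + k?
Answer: 17482/3 ≈ 5827.3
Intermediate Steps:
g(k, l) = 7/3 + k/3 (g(k, l) = (7 + k)/3 = 7/3 + k/3)
f(y) = 2*y
j = 5830 (j = -53*(-112 + 2) = -53*(-110) = 5830)
j - f(g(-3, H)) = 5830 - 2*(7/3 + (⅓)*(-3)) = 5830 - 2*(7/3 - 1) = 5830 - 2*4/3 = 5830 - 1*8/3 = 5830 - 8/3 = 17482/3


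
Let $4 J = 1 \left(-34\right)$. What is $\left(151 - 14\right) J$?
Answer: $- \frac{2329}{2} \approx -1164.5$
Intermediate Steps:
$J = - \frac{17}{2}$ ($J = \frac{1 \left(-34\right)}{4} = \frac{1}{4} \left(-34\right) = - \frac{17}{2} \approx -8.5$)
$\left(151 - 14\right) J = \left(151 - 14\right) \left(- \frac{17}{2}\right) = 137 \left(- \frac{17}{2}\right) = - \frac{2329}{2}$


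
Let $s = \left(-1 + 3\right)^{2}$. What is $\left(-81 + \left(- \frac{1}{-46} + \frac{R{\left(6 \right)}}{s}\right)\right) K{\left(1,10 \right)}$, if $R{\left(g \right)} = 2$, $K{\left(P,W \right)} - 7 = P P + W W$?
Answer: $- \frac{199908}{23} \approx -8691.7$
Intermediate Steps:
$K{\left(P,W \right)} = 7 + P^{2} + W^{2}$ ($K{\left(P,W \right)} = 7 + \left(P P + W W\right) = 7 + \left(P^{2} + W^{2}\right) = 7 + P^{2} + W^{2}$)
$s = 4$ ($s = 2^{2} = 4$)
$\left(-81 + \left(- \frac{1}{-46} + \frac{R{\left(6 \right)}}{s}\right)\right) K{\left(1,10 \right)} = \left(-81 + \left(- \frac{1}{-46} + \frac{2}{4}\right)\right) \left(7 + 1^{2} + 10^{2}\right) = \left(-81 + \left(\left(-1\right) \left(- \frac{1}{46}\right) + 2 \cdot \frac{1}{4}\right)\right) \left(7 + 1 + 100\right) = \left(-81 + \left(\frac{1}{46} + \frac{1}{2}\right)\right) 108 = \left(-81 + \frac{12}{23}\right) 108 = \left(- \frac{1851}{23}\right) 108 = - \frac{199908}{23}$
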